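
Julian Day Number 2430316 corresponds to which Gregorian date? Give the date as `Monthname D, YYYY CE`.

Counting from JDN 2299161 = 15 Oct 1582 gives an offset of 131155 days.

November 17, 1941 CE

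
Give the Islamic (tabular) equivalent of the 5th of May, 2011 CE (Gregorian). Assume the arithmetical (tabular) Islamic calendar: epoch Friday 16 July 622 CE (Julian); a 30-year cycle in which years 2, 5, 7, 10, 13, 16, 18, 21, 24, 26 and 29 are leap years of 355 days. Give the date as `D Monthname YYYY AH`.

1 Jumada al-Thani 1432 AH

Both dates share Julian Day Number 2455687; in the tabular Islamic calendar that is 1 Jumada al-Thani 1432 AH.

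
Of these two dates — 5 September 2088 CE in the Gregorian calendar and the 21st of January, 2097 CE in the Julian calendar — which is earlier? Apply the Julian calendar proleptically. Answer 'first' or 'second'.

First date → JDN 2483935; second date → JDN 2487008.
JDN 2483935 < JDN 2487008, so the first date is earlier.

first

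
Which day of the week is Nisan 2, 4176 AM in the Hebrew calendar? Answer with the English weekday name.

In the proleptic Gregorian calendar this is 18 March 416 (JDN 1873078).
1873078 ≡ 4 (mod 7); counting from Monday = 0 gives Friday.

Friday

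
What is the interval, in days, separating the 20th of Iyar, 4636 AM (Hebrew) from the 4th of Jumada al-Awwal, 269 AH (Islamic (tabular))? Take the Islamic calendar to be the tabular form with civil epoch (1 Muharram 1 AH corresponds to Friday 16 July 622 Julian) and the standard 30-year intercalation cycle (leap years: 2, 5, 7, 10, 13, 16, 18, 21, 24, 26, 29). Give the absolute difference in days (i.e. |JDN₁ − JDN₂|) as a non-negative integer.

JDN of the first date = 2041154.
JDN of the second date = 2043531.
|2043531 − 2041154| = 2377.

2377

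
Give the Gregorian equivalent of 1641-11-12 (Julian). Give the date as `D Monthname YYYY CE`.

The Julian–Gregorian offset here is 10 days (Julian trailing).
12 November 1641 Julian + 10 days → 22 November 1641 Gregorian.

22 November 1641 CE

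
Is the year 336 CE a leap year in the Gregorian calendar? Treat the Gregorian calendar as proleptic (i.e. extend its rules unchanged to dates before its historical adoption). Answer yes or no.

yes

336 is divisible by 4 and not by 100, so it is a leap year.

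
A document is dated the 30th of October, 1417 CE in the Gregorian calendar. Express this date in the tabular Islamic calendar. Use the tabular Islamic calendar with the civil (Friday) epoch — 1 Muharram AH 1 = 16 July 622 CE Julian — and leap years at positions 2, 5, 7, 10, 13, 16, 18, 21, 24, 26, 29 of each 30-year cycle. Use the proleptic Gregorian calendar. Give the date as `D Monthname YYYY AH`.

10 Ramadan 820 AH

Both dates share Julian Day Number 2238911; in the tabular Islamic calendar that is 10 Ramadan 820 AH.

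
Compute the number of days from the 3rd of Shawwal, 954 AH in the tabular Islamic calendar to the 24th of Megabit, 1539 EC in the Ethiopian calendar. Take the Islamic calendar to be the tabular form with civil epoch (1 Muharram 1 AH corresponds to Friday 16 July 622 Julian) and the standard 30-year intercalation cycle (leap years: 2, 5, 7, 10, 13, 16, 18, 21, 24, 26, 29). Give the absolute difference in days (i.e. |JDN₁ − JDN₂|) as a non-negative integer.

241

JDN of the first date = 2286419.
JDN of the second date = 2286178.
|2286178 − 2286419| = 241.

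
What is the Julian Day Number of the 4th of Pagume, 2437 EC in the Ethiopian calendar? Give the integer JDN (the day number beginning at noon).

2614333

Equivalently 12 September 2445 (Gregorian).
JDN 2299161 is 15 October 1582 CE (Gregorian); the target day is +315172 days from there, so JDN = 2614333.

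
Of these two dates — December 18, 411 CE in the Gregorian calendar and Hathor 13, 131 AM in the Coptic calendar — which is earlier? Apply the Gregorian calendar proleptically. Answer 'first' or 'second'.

First date → JDN 1871526; second date → JDN 1872584.
JDN 1871526 < JDN 1872584, so the first date is earlier.

first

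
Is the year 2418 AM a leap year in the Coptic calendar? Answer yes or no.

2418 mod 4 = 2; in the Coptic calendar a year is leap when year mod 4 = 3, so it is a common year.

no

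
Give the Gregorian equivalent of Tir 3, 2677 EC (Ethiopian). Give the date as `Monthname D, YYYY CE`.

Julian Day Number of the source date = 2701752.
Converting JDN 2701752 to the Gregorian calendar gives 16 January 2685 CE.

January 16, 2685 CE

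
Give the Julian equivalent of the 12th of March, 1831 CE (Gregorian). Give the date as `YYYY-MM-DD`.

1831-02-28

The Julian–Gregorian offset here is 12 days (Julian trailing).
12 March 1831 Gregorian − 12 days → 28 February 1831 Julian.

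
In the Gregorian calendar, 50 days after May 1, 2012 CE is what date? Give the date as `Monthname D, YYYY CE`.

June 20, 2012 CE

Counting 50 days forward from JDN 2456049 reaches JDN 2456099, which is June 20, 2012 CE.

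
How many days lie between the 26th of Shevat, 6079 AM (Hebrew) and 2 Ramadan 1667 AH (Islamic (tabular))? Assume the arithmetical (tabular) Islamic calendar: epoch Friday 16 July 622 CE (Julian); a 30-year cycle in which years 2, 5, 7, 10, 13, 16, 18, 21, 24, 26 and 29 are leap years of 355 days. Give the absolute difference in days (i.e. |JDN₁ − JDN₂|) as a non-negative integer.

First date → JDN 2568104; second date → JDN 2539052.
The interval is |2568104 − 2539052| = 29052 days.

29052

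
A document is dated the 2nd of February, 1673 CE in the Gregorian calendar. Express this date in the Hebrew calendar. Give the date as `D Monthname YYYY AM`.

16 Shevat 5433 AM

Julian Day Number of the source date = 2332144.
Converting JDN 2332144 to the Hebrew calendar gives 16 Shevat 5433 AM.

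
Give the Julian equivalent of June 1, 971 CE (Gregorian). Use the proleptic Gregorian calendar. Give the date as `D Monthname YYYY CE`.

The Julian–Gregorian offset here is 5 days (Julian trailing).
1 June 971 Gregorian − 5 days → 27 May 971 Julian.

27 May 971 CE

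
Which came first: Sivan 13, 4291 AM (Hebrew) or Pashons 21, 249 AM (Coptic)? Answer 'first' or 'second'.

The two dates have Julian Day Numbers 1915141 and 1915872 respectively.
Since 1915141 < 1915872, the first date comes first.

first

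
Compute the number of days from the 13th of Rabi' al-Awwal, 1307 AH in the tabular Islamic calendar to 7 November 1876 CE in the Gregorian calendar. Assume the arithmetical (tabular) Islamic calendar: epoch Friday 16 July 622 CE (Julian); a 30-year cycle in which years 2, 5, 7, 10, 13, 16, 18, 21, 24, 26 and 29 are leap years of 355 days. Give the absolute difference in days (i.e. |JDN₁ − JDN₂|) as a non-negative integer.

First date → JDN 2411314; second date → JDN 2406566.
The interval is |2411314 − 2406566| = 4748 days.

4748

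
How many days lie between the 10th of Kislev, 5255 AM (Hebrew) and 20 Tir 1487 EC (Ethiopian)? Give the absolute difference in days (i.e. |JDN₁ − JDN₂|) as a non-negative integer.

68

First date → JDN 2267053; second date → JDN 2267121.
The interval is |2267053 − 2267121| = 68 days.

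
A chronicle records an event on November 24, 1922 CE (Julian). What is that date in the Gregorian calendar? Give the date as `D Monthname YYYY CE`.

7 December 1922 CE

For dates in this range the Gregorian date is 13 days ahead of the Julian.
24 November 1922 Julian + 13 days → 7 December 1922 Gregorian.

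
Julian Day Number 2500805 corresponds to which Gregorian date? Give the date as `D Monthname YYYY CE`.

JDN 2451545 is 1 Jan 2000; 2500805 is +49260 days from there.

14 November 2134 CE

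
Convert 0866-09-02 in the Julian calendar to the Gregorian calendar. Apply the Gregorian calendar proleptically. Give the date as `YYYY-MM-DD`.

For dates in this range the Gregorian date is 4 days ahead of the Julian.
2 September 866 Julian + 4 days → 6 September 866 Gregorian.

0866-09-06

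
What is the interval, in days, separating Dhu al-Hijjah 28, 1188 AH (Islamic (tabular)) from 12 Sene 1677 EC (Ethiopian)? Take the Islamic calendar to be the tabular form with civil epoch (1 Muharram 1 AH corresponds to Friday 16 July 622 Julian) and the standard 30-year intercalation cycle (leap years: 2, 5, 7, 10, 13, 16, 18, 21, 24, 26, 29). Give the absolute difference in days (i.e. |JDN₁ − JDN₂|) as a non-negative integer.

32764

First date → JDN 2369425; second date → JDN 2336661.
The interval is |2369425 − 2336661| = 32764 days.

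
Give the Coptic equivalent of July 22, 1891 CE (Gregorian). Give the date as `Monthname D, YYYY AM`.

Epip 16, 1607 AM

Both dates share Julian Day Number 2411936; in the Coptic calendar that is 16 Epip 1607 AM.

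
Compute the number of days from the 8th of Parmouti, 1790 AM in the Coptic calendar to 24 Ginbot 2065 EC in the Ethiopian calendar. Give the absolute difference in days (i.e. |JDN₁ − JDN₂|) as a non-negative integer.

319

JDN of the first date = 2478679.
JDN of the second date = 2478360.
|2478360 − 2478679| = 319.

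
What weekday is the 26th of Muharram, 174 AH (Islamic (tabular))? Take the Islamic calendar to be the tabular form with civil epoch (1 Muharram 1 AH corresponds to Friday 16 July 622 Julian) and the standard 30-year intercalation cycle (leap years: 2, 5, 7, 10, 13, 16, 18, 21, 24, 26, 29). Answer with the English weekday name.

Monday

In the proleptic Gregorian calendar this is 18 June 790 (JDN 2009770).
Since JDN mod 7 = 0 (0 = Monday), the day is Monday.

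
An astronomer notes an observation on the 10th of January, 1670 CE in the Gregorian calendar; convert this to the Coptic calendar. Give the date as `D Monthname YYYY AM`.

Julian Day Number of the source date = 2331025.
Converting JDN 2331025 to the Coptic calendar gives 5 Tobi 1386 AM.

5 Tobi 1386 AM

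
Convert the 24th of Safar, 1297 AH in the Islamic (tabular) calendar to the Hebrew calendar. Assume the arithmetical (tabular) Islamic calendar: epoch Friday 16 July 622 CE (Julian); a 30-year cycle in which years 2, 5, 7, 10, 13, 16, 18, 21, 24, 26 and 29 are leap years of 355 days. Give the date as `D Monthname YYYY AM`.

The source date corresponds to 6 February 1880 in the Gregorian calendar (JDN 2407752).
That day falls on 24 Shevat 5640 AM in the Hebrew calendar.

24 Shevat 5640 AM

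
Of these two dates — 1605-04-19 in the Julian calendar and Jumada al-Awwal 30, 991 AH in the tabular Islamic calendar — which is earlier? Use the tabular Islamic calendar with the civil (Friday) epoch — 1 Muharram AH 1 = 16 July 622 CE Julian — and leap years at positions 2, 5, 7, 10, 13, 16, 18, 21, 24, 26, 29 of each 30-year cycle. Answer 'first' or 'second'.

Converting both to JDN: 2307393 vs 2299410; the smaller is the second.

second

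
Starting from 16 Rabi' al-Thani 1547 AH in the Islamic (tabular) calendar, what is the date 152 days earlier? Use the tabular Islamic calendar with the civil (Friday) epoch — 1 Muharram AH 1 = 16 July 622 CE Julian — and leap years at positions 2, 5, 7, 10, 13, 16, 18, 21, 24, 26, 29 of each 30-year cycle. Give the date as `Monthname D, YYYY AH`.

Dhu al-Qa'dah 13, 1546 AH

Counting 152 days back from JDN 2496395 reaches JDN 2496243, which is Dhu al-Qa'dah 13, 1546 AH.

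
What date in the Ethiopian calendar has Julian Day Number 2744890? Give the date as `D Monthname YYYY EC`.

12 Yekatit 2795 EC

The Gregorian equivalent of JDN 2744890 is 25 February 2803.
In the Ethiopian calendar that day is 12 Yekatit 2795 EC.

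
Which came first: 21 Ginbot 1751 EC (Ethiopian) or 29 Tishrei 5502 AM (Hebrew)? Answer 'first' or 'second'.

second

First date → JDN 2363668; second date → JDN 2357229.
JDN 2357229 < JDN 2363668, so the second date is earlier.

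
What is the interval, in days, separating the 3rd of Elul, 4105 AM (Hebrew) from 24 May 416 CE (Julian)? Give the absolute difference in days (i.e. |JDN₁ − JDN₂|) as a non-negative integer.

First date → JDN 1847299; second date → JDN 1873146.
The interval is |1847299 − 1873146| = 25847 days.

25847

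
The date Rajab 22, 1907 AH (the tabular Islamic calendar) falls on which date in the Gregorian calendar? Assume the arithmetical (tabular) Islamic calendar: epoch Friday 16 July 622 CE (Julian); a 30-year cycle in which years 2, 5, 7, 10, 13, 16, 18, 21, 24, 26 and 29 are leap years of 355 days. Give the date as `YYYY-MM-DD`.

Julian Day Number of the source date = 2624061.
Converting JDN 2624061 to the Gregorian calendar gives 1 May 2472 CE.

2472-05-01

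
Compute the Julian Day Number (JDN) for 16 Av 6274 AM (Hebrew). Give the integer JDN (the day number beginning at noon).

2639500

In the Gregorian calendar the same day is 9 August 2514.
JDN 2451545 is 1 January 2000 CE (Gregorian); the target day is +187955 days from there, so JDN = 2639500.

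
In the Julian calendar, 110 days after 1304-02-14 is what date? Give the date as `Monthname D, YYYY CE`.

June 3, 1304 CE

The starting date is JDN 2197388; 2197388 + 110 = 2197498.
JDN 2197498 corresponds to June 3, 1304 CE.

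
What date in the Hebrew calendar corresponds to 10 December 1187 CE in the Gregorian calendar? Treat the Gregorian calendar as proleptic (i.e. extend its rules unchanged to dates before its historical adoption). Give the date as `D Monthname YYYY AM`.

Both dates share Julian Day Number 2154946; in the Hebrew calendar that is 30 Kislev 4948 AM.

30 Kislev 4948 AM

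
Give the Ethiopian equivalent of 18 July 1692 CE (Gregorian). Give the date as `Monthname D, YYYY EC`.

Both dates share Julian Day Number 2339250; in the Ethiopian calendar that is 14 Hamle 1684 EC.

Hamle 14, 1684 EC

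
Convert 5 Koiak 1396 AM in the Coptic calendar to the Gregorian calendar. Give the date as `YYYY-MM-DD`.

1679-12-12

Julian Day Number of the source date = 2334648.
Converting JDN 2334648 to the Gregorian calendar gives 12 December 1679 CE.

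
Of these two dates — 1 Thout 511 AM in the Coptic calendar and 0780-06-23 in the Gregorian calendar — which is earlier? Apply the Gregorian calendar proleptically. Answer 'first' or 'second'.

The two dates have Julian Day Numbers 2011307 and 2006123 respectively.
Since 2006123 < 2011307, the second date comes first.

second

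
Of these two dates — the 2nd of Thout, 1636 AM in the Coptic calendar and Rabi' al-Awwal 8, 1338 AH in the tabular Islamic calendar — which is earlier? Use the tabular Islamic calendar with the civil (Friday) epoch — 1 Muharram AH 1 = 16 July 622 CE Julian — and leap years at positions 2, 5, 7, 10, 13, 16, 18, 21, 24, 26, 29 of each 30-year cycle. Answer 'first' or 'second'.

Converting both to JDN: 2422215 vs 2422294; the smaller is the first.

first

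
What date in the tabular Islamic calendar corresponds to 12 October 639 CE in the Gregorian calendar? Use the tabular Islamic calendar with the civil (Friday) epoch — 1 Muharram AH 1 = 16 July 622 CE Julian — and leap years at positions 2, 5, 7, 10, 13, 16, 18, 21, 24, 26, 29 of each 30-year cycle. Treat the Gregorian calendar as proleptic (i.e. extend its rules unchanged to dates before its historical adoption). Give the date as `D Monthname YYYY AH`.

5 Shawwal 18 AH

Julian Day Number of the source date = 1954734.
Converting JDN 1954734 to the tabular Islamic calendar gives 5 Shawwal 18 AH.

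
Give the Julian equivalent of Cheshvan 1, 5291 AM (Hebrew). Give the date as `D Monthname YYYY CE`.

22 October 1530 CE

Julian Day Number of the source date = 2280185.
Converting JDN 2280185 to the Julian calendar gives 22 October 1530 CE.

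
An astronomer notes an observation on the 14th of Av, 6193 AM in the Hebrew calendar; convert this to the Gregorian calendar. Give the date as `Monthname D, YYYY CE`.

Both dates share Julian Day Number 2609907; in the Gregorian calendar that is 31 July 2433 CE.

July 31, 2433 CE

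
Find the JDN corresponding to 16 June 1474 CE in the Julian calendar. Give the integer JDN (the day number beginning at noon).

2259603

In the proleptic Gregorian calendar the same day is 25 June 1474.
JDN 2400001 is 17 November 1858 CE (Gregorian), MJD 0; the target day is −140398 days from there, so JDN = 2259603.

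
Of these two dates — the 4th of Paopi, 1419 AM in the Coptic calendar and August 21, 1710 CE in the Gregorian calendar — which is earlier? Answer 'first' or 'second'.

Converting both to JDN: 2342987 vs 2345857; the smaller is the first.

first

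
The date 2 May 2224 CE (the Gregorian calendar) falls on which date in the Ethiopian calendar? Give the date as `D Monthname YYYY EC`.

Julian Day Number of the source date = 2533481.
Converting JDN 2533481 to the Ethiopian calendar gives 22 Miyazya 2216 EC.

22 Miyazya 2216 EC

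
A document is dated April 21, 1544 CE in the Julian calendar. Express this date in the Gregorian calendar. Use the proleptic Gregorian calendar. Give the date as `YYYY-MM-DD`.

1544-05-01

The Julian–Gregorian offset here is 10 days (Julian trailing).
21 April 1544 Julian + 10 days → 1 May 1544 Gregorian.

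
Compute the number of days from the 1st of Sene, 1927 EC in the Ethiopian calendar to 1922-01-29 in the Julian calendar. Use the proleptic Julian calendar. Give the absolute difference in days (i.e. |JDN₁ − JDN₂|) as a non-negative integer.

First date → JDN 2427962; second date → JDN 2423097.
The interval is |2427962 − 2423097| = 4865 days.

4865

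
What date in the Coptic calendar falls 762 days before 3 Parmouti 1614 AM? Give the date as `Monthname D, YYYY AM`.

Paremhat 1, 1612 AM

The starting date is JDN 2414390; 2414390 − 762 = 2413628.
JDN 2413628 corresponds to Paremhat 1, 1612 AM.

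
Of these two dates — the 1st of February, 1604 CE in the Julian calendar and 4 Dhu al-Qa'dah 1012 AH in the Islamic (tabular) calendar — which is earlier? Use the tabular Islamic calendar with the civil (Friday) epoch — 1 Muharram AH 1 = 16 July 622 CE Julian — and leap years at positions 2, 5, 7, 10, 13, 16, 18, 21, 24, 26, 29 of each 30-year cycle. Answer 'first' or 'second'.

First date → JDN 2306950; second date → JDN 2307003.
JDN 2306950 < JDN 2307003, so the first date is earlier.

first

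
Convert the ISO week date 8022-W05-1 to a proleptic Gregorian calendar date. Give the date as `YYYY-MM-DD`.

8022-01-31

ISO week 1 of 8022 is the week containing the first Thursday of 8022.
Week 5, day 1 (Monday) lands on 8022-01-31.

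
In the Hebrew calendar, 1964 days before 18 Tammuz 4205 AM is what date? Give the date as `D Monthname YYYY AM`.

JDN of 18 Tammuz 4205 AM = 1883784.
1883784 − 1964 = 1881820.
JDN 1881820 in the Hebrew calendar is 2 Adar 4200 AM.

2 Adar 4200 AM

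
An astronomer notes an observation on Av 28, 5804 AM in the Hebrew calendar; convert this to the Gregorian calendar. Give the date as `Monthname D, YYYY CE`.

Julian Day Number of the source date = 2467849.
Converting JDN 2467849 to the Gregorian calendar gives 21 August 2044 CE.

August 21, 2044 CE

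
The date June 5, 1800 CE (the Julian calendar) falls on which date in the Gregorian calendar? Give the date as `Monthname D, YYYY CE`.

The Julian–Gregorian offset here is 12 days (Julian trailing).
5 June 1800 Julian + 12 days → 17 June 1800 Gregorian.

June 17, 1800 CE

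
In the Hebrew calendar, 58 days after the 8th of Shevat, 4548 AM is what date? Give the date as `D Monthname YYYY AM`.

7 Nisan 4548 AM

JDN of the 8th of Shevat, 4548 AM = 2008895.
2008895 + 58 = 2008953.
JDN 2008953 in the Hebrew calendar is 7 Nisan 4548 AM.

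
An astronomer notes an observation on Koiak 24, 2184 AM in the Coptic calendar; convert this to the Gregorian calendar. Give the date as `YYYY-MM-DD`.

Both dates share Julian Day Number 2622484; in the Gregorian calendar that is 6 January 2468 CE.

2468-01-06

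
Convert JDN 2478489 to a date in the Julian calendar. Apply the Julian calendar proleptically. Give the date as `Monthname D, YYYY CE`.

September 25, 2073 CE

The Gregorian equivalent of JDN 2478489 is 8 October 2073.
In the Julian calendar that day is September 25, 2073 CE.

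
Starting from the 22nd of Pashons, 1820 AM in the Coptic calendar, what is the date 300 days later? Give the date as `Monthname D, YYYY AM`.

Paremhat 17, 1821 AM

The starting date is JDN 2489681; 2489681 + 300 = 2489981.
JDN 2489981 corresponds to Paremhat 17, 1821 AM.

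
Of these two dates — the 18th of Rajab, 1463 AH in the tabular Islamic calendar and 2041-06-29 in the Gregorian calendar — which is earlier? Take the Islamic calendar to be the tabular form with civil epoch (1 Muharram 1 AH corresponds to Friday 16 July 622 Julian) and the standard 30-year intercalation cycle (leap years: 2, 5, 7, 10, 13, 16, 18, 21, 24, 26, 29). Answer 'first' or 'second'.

Converting both to JDN: 2466718 vs 2466700; the smaller is the second.

second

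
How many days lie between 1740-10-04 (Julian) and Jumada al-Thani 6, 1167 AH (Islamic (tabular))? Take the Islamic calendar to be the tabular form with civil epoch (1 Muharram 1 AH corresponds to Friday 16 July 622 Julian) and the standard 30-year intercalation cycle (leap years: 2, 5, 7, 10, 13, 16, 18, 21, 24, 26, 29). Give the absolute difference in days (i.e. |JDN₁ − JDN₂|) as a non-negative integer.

First date → JDN 2356870; second date → JDN 2361785.
The interval is |2356870 − 2361785| = 4915 days.

4915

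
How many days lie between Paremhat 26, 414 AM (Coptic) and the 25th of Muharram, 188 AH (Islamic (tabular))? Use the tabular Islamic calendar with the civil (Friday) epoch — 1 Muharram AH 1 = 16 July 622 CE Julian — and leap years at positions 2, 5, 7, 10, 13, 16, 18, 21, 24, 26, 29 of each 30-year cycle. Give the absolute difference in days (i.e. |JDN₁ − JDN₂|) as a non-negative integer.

JDN of the first date = 1976083.
JDN of the second date = 2014731.
|2014731 − 1976083| = 38648.

38648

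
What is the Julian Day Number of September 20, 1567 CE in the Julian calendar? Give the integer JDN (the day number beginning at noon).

In the proleptic Gregorian calendar the same day is 30 September 1567.
JDN 2299161 is 15 October 1582 CE (Gregorian); the target day is −5494 days from there, so JDN = 2293667.

2293667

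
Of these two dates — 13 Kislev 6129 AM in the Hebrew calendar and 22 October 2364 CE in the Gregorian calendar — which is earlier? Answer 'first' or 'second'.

First date → JDN 2586282; second date → JDN 2584788.
JDN 2584788 < JDN 2586282, so the second date is earlier.

second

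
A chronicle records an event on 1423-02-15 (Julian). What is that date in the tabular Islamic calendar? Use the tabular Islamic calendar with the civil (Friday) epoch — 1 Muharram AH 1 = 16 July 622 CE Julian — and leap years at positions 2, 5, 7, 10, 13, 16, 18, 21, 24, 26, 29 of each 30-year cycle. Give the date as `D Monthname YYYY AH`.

The source date corresponds to 24 February 1423 in the proleptic Gregorian calendar (JDN 2240854).
That day falls on 4 Rabi' al-Awwal 826 AH in the tabular Islamic calendar.

4 Rabi' al-Awwal 826 AH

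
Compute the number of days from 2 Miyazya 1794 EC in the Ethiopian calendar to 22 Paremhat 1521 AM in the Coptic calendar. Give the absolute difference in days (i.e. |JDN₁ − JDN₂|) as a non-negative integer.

First date → JDN 2379325; second date → JDN 2380411.
The interval is |2379325 − 2380411| = 1086 days.

1086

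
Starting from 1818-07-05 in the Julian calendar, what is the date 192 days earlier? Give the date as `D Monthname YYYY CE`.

Counting 192 days back from JDN 2385268 reaches JDN 2385076, which is 25 December 1817 CE.

25 December 1817 CE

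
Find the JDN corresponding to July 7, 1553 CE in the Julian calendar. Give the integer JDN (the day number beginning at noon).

Equivalently 17 July 1553 (proleptic Gregorian).
JDN 2299161 is 15 October 1582 CE (Gregorian); the target day is −10682 days from there, so JDN = 2288479.

2288479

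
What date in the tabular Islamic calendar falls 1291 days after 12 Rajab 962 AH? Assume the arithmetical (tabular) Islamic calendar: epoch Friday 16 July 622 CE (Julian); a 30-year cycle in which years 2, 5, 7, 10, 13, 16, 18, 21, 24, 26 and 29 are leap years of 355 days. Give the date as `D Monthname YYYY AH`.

JDN of 12 Rajab 962 AH = 2289174.
2289174 + 1291 = 2290465.
JDN 2290465 in the tabular Islamic calendar is 3 Rabi' al-Awwal 966 AH.

3 Rabi' al-Awwal 966 AH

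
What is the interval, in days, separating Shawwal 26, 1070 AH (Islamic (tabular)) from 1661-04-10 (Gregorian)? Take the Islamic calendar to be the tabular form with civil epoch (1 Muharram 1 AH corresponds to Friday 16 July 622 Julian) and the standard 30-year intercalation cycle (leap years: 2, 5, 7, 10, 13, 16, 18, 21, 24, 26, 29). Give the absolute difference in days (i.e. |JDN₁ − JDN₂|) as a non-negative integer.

279

JDN of the first date = 2327549.
JDN of the second date = 2327828.
|2327828 − 2327549| = 279.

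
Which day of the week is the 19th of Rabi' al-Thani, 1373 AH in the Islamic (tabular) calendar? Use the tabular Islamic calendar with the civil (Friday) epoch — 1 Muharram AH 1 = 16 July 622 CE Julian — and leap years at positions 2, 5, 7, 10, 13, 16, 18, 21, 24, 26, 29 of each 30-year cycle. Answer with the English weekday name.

Equivalently 26 December 1953 Gregorian, JDN 2434738.
JDN 2434738 mod 7 = 5, and JDN 0 was a Monday, so this is a Saturday.

Saturday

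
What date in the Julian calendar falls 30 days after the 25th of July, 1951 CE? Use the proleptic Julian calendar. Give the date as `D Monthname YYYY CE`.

The starting date is JDN 2433866; 2433866 + 30 = 2433896.
JDN 2433896 corresponds to 24 August 1951 CE.

24 August 1951 CE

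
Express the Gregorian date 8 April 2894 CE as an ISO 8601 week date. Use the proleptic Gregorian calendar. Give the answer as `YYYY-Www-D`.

2894-W14-4

The weekday is Thursday (ISO weekday 4).
That Thursday belongs to ISO week 14 of ISO year 2894.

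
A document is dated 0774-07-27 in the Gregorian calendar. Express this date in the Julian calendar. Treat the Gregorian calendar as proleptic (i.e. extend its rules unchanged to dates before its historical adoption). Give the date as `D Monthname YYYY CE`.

At this point the Julian calendar is 4 days behind the Gregorian.
27 July 774 Gregorian − 4 days → 23 July 774 Julian.

23 July 774 CE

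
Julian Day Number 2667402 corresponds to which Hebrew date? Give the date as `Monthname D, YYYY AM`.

The Gregorian equivalent of JDN 2667402 is 30 December 2590.
In the Hebrew calendar that day is Tevet 12, 6351 AM.

Tevet 12, 6351 AM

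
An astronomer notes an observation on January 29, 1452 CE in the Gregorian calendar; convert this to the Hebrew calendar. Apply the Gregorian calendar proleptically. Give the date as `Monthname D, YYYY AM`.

Both dates share Julian Day Number 2251420; in the Hebrew calendar that is 29 Shevat 5212 AM.

Shevat 29, 5212 AM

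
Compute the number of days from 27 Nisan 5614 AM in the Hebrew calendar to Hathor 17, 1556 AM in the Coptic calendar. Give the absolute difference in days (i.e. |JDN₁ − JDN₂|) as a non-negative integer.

First date → JDN 2398334; second date → JDN 2393070.
The interval is |2398334 − 2393070| = 5264 days.

5264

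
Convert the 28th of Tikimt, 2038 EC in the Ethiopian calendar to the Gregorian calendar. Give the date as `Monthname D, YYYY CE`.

November 7, 2045 CE

Julian Day Number of the source date = 2468292.
Converting JDN 2468292 to the Gregorian calendar gives 7 November 2045 CE.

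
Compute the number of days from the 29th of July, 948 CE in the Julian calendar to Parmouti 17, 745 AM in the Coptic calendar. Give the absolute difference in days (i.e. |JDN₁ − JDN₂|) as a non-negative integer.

29477

First date → JDN 2067525; second date → JDN 2097002.
The interval is |2067525 − 2097002| = 29477 days.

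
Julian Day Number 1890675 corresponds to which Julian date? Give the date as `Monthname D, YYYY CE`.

The proleptic Gregorian equivalent of JDN 1890675 is 22 May 464.
In the Julian calendar that day is May 21, 464 CE.

May 21, 464 CE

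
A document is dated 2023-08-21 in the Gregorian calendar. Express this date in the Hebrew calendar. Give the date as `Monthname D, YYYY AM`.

Elul 4, 5783 AM

Both dates share Julian Day Number 2460178; in the Hebrew calendar that is 4 Elul 5783 AM.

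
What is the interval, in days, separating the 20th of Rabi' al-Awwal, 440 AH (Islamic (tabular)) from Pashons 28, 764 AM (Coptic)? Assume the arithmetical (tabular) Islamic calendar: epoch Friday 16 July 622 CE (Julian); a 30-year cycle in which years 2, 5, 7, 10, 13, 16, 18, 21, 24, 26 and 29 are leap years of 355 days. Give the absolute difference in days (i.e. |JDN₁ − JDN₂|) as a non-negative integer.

JDN of the first date = 2104085.
JDN of the second date = 2103983.
|2103983 − 2104085| = 102.

102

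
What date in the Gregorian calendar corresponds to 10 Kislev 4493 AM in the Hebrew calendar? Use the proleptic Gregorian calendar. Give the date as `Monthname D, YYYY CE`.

Julian Day Number of the source date = 1988757.
Converting JDN 1988757 to the Gregorian calendar gives 6 December 732 CE.

December 6, 732 CE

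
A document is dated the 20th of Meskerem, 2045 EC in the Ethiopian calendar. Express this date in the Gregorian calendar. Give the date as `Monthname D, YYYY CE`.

September 30, 2052 CE

Julian Day Number of the source date = 2470811.
Converting JDN 2470811 to the Gregorian calendar gives 30 September 2052 CE.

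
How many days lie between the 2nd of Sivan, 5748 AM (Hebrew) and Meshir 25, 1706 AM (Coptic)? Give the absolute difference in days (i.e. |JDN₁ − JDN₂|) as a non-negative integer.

655

First date → JDN 2447300; second date → JDN 2447955.
The interval is |2447300 − 2447955| = 655 days.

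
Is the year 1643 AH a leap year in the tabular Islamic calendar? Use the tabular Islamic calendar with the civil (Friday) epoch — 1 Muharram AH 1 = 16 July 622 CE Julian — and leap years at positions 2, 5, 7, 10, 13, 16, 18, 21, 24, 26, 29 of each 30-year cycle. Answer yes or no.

Year 1643 AH is year 23 of its 30-year cycle; leap positions are 2, 5, 7, 10, 13, 16, 18, 21, 24, 26, 29, so it is a common year (354 days).

no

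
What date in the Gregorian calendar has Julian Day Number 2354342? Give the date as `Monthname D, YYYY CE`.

November 13, 1733 CE

JDN 2451545 is 1 Jan 2000; 2354342 is −97203 days from there.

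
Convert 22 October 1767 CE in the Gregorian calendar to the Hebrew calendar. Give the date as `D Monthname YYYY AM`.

29 Tishrei 5528 AM

Julian Day Number of the source date = 2366738.
Converting JDN 2366738 to the Hebrew calendar gives 29 Tishrei 5528 AM.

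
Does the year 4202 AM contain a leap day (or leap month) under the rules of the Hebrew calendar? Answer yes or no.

Hebrew year 4202 is year 3 of its 19-year Metonic cycle; leap years are at positions 3, 6, 8, 11, 14, 17, 19, so it is a leap year (13 months).

yes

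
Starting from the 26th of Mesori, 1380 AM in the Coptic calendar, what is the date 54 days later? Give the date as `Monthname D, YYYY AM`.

Paopi 15, 1381 AM

JDN of the 26th of Mesori, 1380 AM = 2329065.
2329065 + 54 = 2329119.
JDN 2329119 in the Coptic calendar is Paopi 15, 1381 AM.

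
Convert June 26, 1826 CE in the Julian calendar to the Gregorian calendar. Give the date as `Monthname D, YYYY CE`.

For dates in this range the Gregorian date is 12 days ahead of the Julian.
26 June 1826 Julian + 12 days → 8 July 1826 Gregorian.

July 8, 1826 CE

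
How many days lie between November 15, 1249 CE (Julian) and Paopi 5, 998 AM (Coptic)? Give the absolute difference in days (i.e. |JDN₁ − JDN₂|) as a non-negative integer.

11644

JDN of the first date = 2177574.
JDN of the second date = 2189218.
|2189218 − 2177574| = 11644.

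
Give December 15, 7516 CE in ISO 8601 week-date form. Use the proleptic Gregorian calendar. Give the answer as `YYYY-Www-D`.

The weekday is Friday (ISO weekday 5).
That Friday belongs to ISO week 50 of ISO year 7516.

7516-W50-5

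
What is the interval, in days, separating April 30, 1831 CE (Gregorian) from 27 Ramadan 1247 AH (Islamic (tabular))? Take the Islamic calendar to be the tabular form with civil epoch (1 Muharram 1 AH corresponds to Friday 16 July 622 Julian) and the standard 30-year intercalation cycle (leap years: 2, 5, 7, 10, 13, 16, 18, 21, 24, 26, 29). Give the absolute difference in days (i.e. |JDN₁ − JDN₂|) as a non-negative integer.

First date → JDN 2389938; second date → JDN 2390243.
The interval is |2389938 − 2390243| = 305 days.

305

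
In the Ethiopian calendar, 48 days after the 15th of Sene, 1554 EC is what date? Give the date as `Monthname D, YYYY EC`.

Nehase 3, 1554 EC

JDN of the 15th of Sene, 1554 EC = 2291738.
2291738 + 48 = 2291786.
JDN 2291786 in the Ethiopian calendar is Nehase 3, 1554 EC.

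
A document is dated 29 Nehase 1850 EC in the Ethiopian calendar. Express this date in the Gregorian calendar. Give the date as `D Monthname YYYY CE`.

Julian Day Number of the source date = 2399926.
Converting JDN 2399926 to the Gregorian calendar gives 3 September 1858 CE.

3 September 1858 CE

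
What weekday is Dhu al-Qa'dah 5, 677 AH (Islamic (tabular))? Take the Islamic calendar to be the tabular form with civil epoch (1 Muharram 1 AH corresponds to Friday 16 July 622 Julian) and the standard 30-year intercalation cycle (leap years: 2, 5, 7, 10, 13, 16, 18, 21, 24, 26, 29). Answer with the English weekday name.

Equivalently 27 March 1279 Gregorian, JDN 2188291.
JDN 2188291 mod 7 = 0, and JDN 0 was a Monday, so this is a Monday.

Monday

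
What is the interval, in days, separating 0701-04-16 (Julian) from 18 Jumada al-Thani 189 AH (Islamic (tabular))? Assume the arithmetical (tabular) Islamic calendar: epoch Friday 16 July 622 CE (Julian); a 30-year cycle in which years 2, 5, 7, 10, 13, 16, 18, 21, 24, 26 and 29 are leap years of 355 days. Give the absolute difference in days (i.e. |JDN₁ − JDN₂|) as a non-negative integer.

First date → JDN 1977204; second date → JDN 2015226.
The interval is |1977204 − 2015226| = 38022 days.

38022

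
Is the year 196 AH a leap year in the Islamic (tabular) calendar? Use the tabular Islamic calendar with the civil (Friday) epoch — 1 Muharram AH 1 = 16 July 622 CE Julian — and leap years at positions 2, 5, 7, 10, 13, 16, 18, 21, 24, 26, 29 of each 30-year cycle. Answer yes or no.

yes

Year 196 AH is year 16 of its 30-year cycle; leap positions are 2, 5, 7, 10, 13, 16, 18, 21, 24, 26, 29, so it is a leap year (355 days).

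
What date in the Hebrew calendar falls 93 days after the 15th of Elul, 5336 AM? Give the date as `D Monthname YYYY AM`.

JDN of the 15th of Elul, 5336 AM = 2296914.
2296914 + 93 = 2297007.
JDN 2297007 in the Hebrew calendar is 20 Kislev 5337 AM.

20 Kislev 5337 AM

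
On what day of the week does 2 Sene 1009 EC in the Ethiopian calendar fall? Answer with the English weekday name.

Monday

In the proleptic Gregorian calendar this is 2 June 1017 (JDN 2092664).
2092664 ≡ 0 (mod 7); counting from Monday = 0 gives Monday.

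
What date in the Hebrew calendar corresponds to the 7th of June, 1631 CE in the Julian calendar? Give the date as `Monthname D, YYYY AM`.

Julian Day Number of the source date = 2316938.
Converting JDN 2316938 to the Hebrew calendar gives 17 Sivan 5391 AM.

Sivan 17, 5391 AM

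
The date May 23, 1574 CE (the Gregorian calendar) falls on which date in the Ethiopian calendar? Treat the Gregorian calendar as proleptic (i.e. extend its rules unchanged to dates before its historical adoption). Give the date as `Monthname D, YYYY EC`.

Both dates share Julian Day Number 2296094; in the Ethiopian calendar that is 18 Ginbot 1566 EC.

Ginbot 18, 1566 EC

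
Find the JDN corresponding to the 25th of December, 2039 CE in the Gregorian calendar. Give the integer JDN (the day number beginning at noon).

2466148

JDN 2400001 is 17 November 1858 CE (Gregorian), MJD 0; the target day is +66147 days from there, so JDN = 2466148.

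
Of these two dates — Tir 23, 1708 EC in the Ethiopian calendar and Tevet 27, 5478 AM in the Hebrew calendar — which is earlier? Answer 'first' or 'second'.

first

Converting both to JDN: 2347845 vs 2348546; the smaller is the first.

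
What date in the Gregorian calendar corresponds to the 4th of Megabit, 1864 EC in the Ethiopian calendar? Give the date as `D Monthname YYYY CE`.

Julian Day Number of the source date = 2404865.
Converting JDN 2404865 to the Gregorian calendar gives 12 March 1872 CE.

12 March 1872 CE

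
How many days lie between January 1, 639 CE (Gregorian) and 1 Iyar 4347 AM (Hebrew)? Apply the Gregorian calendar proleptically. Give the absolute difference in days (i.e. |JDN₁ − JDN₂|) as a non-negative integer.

18887

First date → JDN 1954450; second date → JDN 1935563.
The interval is |1954450 − 1935563| = 18887 days.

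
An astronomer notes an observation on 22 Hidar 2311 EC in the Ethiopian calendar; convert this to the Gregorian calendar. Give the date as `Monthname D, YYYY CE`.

Julian Day Number of the source date = 2568029.
Converting JDN 2568029 to the Gregorian calendar gives 4 December 2318 CE.

December 4, 2318 CE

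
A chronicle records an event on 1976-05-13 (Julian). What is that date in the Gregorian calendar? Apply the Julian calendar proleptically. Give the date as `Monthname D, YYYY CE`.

May 26, 1976 CE

At this point the Julian calendar is 13 days behind the Gregorian.
13 May 1976 Julian + 13 days → 26 May 1976 Gregorian.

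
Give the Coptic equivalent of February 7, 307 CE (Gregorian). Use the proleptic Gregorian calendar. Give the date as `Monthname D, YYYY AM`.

Both dates share Julian Day Number 1833226; in the Coptic calendar that is 12 Meshir 23 AM.

Meshir 12, 23 AM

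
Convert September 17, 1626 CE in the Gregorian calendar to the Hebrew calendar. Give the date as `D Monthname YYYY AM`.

26 Elul 5386 AM

Julian Day Number of the source date = 2315204.
Converting JDN 2315204 to the Hebrew calendar gives 26 Elul 5386 AM.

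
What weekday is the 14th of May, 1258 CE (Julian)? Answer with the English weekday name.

Tuesday

In the proleptic Gregorian calendar this is 21 May 1258 (JDN 2180676).
JDN 2180676 mod 7 = 1, and JDN 0 was a Monday, so this is a Tuesday.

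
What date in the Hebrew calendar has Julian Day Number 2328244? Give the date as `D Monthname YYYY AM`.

13 Sivan 5422 AM

JDN 2328244 is 31 May 1662 in the Gregorian calendar.
In the Hebrew calendar that day is 13 Sivan 5422 AM.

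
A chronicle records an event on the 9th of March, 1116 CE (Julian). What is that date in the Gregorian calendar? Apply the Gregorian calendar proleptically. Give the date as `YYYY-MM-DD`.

1116-03-16

At this point the Julian calendar is 7 days behind the Gregorian.
9 March 1116 Julian + 7 days → 16 March 1116 Gregorian.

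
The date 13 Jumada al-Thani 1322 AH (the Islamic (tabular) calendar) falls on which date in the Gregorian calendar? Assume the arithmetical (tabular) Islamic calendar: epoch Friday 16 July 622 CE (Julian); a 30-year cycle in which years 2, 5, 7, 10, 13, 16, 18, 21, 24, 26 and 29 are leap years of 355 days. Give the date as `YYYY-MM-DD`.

1904-08-25

Julian Day Number of the source date = 2416718.
Converting JDN 2416718 to the Gregorian calendar gives 25 August 1904 CE.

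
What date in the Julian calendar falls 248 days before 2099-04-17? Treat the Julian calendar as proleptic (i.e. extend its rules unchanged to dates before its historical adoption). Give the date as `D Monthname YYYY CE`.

12 August 2098 CE

JDN of 2099-04-17 = 2487824.
2487824 − 248 = 2487576.
JDN 2487576 in the Julian calendar is 12 August 2098 CE.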